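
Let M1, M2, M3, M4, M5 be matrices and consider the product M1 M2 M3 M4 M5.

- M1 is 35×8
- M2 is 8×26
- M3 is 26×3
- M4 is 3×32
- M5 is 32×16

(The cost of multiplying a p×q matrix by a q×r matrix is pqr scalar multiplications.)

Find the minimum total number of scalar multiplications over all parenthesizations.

Adjacent pairs: M1M2 = 35·8·26 = 7280; M2M3 = 8·26·3 = 624; M3M4 = 26·3·32 = 2496; M4M5 = 3·32·16 = 1536.
Length 3: M1..M3: k=1: 0+624+35·8·3=1464; k=2: 7280+0+35·26·3=10010 → min 1464 | M2..M4: k=2: 0+2496+8·26·32=9152; k=3: 624+0+8·3·32=1392 → min 1392 | M3..M5: k=3: 0+1536+26·3·16=2784; k=4: 2496+0+26·32·16=15808 → min 2784.
Length 4: M1..M4: k=1: 0+1392+35·8·32=10352; k=2: 7280+2496+35·26·32=38896; k=3: 1464+0+35·3·32=4824 → min 4824 | M2..M5: k=2: 0+2784+8·26·16=6112; k=3: 624+1536+8·3·16=2544; k=4: 1392+0+8·32·16=5488 → min 2544.
Length 5: M1..M5: k=1: 0+2544+35·8·16=7024; k=2: 7280+2784+35·26·16=24624; k=3: 1464+1536+35·3·16=4680; k=4: 4824+0+35·32·16=22744 → min 4680.
Optimal order: ((M1 (M2 M3)) (M4 M5)) with cost 4680.

4680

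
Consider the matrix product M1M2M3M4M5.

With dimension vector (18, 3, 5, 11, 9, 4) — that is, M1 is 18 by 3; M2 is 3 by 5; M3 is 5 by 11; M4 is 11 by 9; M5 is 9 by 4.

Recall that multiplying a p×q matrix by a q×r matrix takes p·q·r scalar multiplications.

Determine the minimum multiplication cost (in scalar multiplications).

Adjacent pairs: M1M2 = 18·3·5 = 270; M2M3 = 3·5·11 = 165; M3M4 = 5·11·9 = 495; M4M5 = 11·9·4 = 396.
Length 3: M1..M3: k=1: 0+165+18·3·11=759; k=2: 270+0+18·5·11=1260 → min 759 | M2..M4: k=2: 0+495+3·5·9=630; k=3: 165+0+3·11·9=462 → min 462 | M3..M5: k=3: 0+396+5·11·4=616; k=4: 495+0+5·9·4=675 → min 616.
Length 4: M1..M4: k=1: 0+462+18·3·9=948; k=2: 270+495+18·5·9=1575; k=3: 759+0+18·11·9=2541 → min 948 | M2..M5: k=2: 0+616+3·5·4=676; k=3: 165+396+3·11·4=693; k=4: 462+0+3·9·4=570 → min 570.
Length 5: M1..M5: k=1: 0+570+18·3·4=786; k=2: 270+616+18·5·4=1246; k=3: 759+396+18·11·4=1947; k=4: 948+0+18·9·4=1596 → min 786.
Optimal order: (M1(((M2M3)M4)M5)) with cost 786.

786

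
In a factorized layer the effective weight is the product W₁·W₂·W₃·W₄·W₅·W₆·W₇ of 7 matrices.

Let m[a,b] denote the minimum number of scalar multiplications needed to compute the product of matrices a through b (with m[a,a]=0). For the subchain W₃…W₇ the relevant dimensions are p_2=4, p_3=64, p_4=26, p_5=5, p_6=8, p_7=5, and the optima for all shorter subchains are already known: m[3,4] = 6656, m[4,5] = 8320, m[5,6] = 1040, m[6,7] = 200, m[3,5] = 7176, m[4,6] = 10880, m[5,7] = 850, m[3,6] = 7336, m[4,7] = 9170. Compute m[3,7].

7476

m[3,7] = min over k∈[3,6] of m[3,k]+m[k+1,7]+p_{2}·p_k·p_{7}.
k=3: 0 + 9170 + 4·64·5 = 10450; k=4: 6656 + 850 + 4·26·5 = 8026; k=5: 7176 + 200 + 4·5·5 = 7476; k=6: 7336 + 0 + 4·8·5 = 7496.
Minimum: 7476 at k=5.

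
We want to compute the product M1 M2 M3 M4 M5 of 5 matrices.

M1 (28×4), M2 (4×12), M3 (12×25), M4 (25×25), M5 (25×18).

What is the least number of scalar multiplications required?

Adjacent pairs: M1M2 = 28·4·12 = 1344; M2M3 = 4·12·25 = 1200; M3M4 = 12·25·25 = 7500; M4M5 = 25·25·18 = 11250.
Length 3: M1..M3: k=1: 0+1200+28·4·25=4000; k=2: 1344+0+28·12·25=9744 → min 4000 | M2..M4: k=2: 0+7500+4·12·25=8700; k=3: 1200+0+4·25·25=3700 → min 3700 | M3..M5: k=3: 0+11250+12·25·18=16650; k=4: 7500+0+12·25·18=12900 → min 12900.
Length 4: M1..M4: k=1: 0+3700+28·4·25=6500; k=2: 1344+7500+28·12·25=17244; k=3: 4000+0+28·25·25=21500 → min 6500 | M2..M5: k=2: 0+12900+4·12·18=13764; k=3: 1200+11250+4·25·18=14250; k=4: 3700+0+4·25·18=5500 → min 5500.
Length 5: M1..M5: k=1: 0+5500+28·4·18=7516; k=2: 1344+12900+28·12·18=20292; k=3: 4000+11250+28·25·18=27850; k=4: 6500+0+28·25·18=19100 → min 7516.
Optimal order: (M1 (((M2 M3) M4) M5)) with cost 7516.

7516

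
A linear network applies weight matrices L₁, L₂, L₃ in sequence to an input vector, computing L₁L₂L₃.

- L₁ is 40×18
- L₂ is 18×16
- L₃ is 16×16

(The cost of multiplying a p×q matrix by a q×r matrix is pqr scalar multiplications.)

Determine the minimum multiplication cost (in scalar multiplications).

Order (L₁(L₂L₃)): (L₂L₃): 18×16 by 16×16 → 18×16, cost 18·16·16 = 4608; (L₁(L₂L₃)): 40×18 by 18×16 → 40×16, cost 40·18·16 = 11520; cumulative 16128. Total 16128.
Order ((L₁L₂)L₃): (L₁L₂): 40×18 by 18×16 → 40×16, cost 40·18·16 = 11520; ((L₁L₂)L₃): 40×16 by 16×16 → 40×16, cost 40·16·16 = 10240; cumulative 21760. Total 21760.
Minimum: 16128.

16128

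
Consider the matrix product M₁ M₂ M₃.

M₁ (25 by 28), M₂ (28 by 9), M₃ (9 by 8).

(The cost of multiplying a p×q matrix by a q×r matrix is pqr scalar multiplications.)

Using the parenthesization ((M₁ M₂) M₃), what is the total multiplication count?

(M₁ M₂): 25×28 by 28×9 → 25×9, cost 25·28·9 = 6300
((M₁ M₂) M₃): 25×9 by 9×8 → 25×8, cost 25·9·8 = 1800; cumulative 8100
Total: 8100 scalar multiplications.

8100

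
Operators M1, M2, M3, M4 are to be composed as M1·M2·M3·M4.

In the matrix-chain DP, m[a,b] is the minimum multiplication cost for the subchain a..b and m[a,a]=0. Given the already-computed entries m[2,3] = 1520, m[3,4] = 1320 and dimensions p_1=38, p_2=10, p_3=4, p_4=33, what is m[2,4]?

6536

m[2,4] = min over k∈[2,3] of m[2,k]+m[k+1,4]+p_{1}·p_k·p_{4}.
k=2: 0 + 1320 + 38·10·33 = 13860; k=3: 1520 + 0 + 38·4·33 = 6536.
Minimum: 6536 at k=3.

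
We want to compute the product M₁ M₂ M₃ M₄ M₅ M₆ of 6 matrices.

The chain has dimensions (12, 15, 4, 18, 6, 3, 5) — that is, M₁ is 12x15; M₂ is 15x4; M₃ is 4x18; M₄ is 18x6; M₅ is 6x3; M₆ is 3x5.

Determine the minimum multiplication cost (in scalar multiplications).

Adjacent pairs: M₁M₂ = 12·15·4 = 720; M₂M₃ = 15·4·18 = 1080; M₃M₄ = 4·18·6 = 432; M₄M₅ = 18·6·3 = 324; M₅M₆ = 6·3·5 = 90.
Length 3: M₁..M₃: k=1: 0+1080+12·15·18=4320; k=2: 720+0+12·4·18=1584 → min 1584 | M₂..M₄: k=2: 0+432+15·4·6=792; k=3: 1080+0+15·18·6=2700 → min 792 | M₃..M₅: k=3: 0+324+4·18·3=540; k=4: 432+0+4·6·3=504 → min 504 | M₄..M₆: k=4: 0+90+18·6·5=630; k=5: 324+0+18·3·5=594 → min 594.
Length 4: M₁..M₄: k=1: 0+792+12·15·6=1872; k=2: 720+432+12·4·6=1440; k=3: 1584+0+12·18·6=2880 → min 1440 | M₂..M₅: k=2: 0+504+15·4·3=684; k=3: 1080+324+15·18·3=2214; k=4: 792+0+15·6·3=1062 → min 684 | M₃..M₆: k=3: 0+594+4·18·5=954; k=4: 432+90+4·6·5=642; k=5: 504+0+4·3·5=564 → min 564.
Length 5: M₁..M₅: k=1: 0+684+12·15·3=1224; k=2: 720+504+12·4·3=1368; k=3: 1584+324+12·18·3=2556; k=4: 1440+0+12·6·3=1656 → min 1224 | M₂..M₆: k=2: 0+564+15·4·5=864; k=3: 1080+594+15·18·5=3024; k=4: 792+90+15·6·5=1332; k=5: 684+0+15·3·5=909 → min 864.
Length 6: M₁..M₆: k=1: 0+864+12·15·5=1764; k=2: 720+564+12·4·5=1524; k=3: 1584+594+12·18·5=3258; k=4: 1440+90+12·6·5=1890; k=5: 1224+0+12·3·5=1404 → min 1404.
Optimal order: ((M₁ (M₂ ((M₃ M₄) M₅))) M₆) with cost 1404.

1404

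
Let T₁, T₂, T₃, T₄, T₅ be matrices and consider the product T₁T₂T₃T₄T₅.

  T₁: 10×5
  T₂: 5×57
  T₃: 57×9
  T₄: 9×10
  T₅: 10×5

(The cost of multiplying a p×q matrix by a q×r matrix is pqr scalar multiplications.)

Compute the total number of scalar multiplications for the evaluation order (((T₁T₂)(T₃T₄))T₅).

(T₁T₂): 10×5 by 5×57 → 10×57, cost 10·5·57 = 2850
(T₃T₄): 57×9 by 9×10 → 57×10, cost 57·9·10 = 5130
((T₁T₂)(T₃T₄)): 10×57 by 57×10 → 10×10, cost 10·57·10 = 5700; cumulative 13680
(((T₁T₂)(T₃T₄))T₅): 10×10 by 10×5 → 10×5, cost 10·10·5 = 500; cumulative 14180
Total: 14180 scalar multiplications.

14180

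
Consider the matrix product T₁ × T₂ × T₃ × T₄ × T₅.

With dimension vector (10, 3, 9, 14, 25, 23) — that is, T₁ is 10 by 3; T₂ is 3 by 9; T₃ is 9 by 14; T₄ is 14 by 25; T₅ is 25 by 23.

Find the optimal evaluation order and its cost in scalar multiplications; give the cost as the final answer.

3843

Adjacent pairs: T₁T₂ = 10·3·9 = 270; T₂T₃ = 3·9·14 = 378; T₃T₄ = 9·14·25 = 3150; T₄T₅ = 14·25·23 = 8050.
Length 3: T₁..T₃: k=1: 0+378+10·3·14=798; k=2: 270+0+10·9·14=1530 → min 798 | T₂..T₄: k=2: 0+3150+3·9·25=3825; k=3: 378+0+3·14·25=1428 → min 1428 | T₃..T₅: k=3: 0+8050+9·14·23=10948; k=4: 3150+0+9·25·23=8325 → min 8325.
Length 4: T₁..T₄: k=1: 0+1428+10·3·25=2178; k=2: 270+3150+10·9·25=5670; k=3: 798+0+10·14·25=4298 → min 2178 | T₂..T₅: k=2: 0+8325+3·9·23=8946; k=3: 378+8050+3·14·23=9394; k=4: 1428+0+3·25·23=3153 → min 3153.
Length 5: T₁..T₅: k=1: 0+3153+10·3·23=3843; k=2: 270+8325+10·9·23=10665; k=3: 798+8050+10·14·23=12068; k=4: 2178+0+10·25·23=7928 → min 3843.
Optimal parenthesization: (T₁ × (((T₂ × T₃) × T₄) × T₅)) with cost 3843.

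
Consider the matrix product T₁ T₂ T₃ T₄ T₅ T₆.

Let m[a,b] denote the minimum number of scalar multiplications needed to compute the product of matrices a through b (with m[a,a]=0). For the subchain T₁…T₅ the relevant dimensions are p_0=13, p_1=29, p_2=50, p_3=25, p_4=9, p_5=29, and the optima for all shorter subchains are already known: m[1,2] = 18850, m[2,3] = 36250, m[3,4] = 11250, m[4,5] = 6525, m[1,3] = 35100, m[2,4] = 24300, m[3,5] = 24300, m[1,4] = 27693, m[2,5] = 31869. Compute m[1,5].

31086

m[1,5] = min over k∈[1,4] of m[1,k]+m[k+1,5]+p_{0}·p_k·p_{5}.
k=1: 0 + 31869 + 13·29·29 = 42802; k=2: 18850 + 24300 + 13·50·29 = 62000; k=3: 35100 + 6525 + 13·25·29 = 51050; k=4: 27693 + 0 + 13·9·29 = 31086.
Minimum: 31086 at k=4.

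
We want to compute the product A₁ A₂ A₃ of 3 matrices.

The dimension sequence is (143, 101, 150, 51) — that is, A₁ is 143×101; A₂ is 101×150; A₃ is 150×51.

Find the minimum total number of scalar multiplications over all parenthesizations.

Order (A₁ (A₂ A₃)): (A₂ A₃): 101×150 by 150×51 → 101×51, cost 101·150·51 = 772650; (A₁ (A₂ A₃)): 143×101 by 101×51 → 143×51, cost 143·101·51 = 736593; cumulative 1509243. Total 1509243.
Order ((A₁ A₂) A₃): (A₁ A₂): 143×101 by 101×150 → 143×150, cost 143·101·150 = 2166450; ((A₁ A₂) A₃): 143×150 by 150×51 → 143×51, cost 143·150·51 = 1093950; cumulative 3260400. Total 3260400.
Minimum: 1509243.

1509243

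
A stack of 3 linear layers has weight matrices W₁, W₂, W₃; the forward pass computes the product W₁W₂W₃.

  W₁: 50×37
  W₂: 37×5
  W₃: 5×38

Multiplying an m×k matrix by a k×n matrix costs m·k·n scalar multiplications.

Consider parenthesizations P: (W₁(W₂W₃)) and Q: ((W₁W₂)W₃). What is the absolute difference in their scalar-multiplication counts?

58580

Order P = (W₁(W₂W₃)): (W₂W₃): 37×5 by 5×38 → 37×38, cost 37·5·38 = 7030; (W₁(W₂W₃)): 50×37 by 37×38 → 50×38, cost 50·37·38 = 70300; cumulative 77330. Total 77330.
Order Q = ((W₁W₂)W₃): (W₁W₂): 50×37 by 37×5 → 50×5, cost 50·37·5 = 9250; ((W₁W₂)W₃): 50×5 by 5×38 → 50×38, cost 50·5·38 = 9500; cumulative 18750. Total 18750.
Difference: |77330 − 18750| = 58580.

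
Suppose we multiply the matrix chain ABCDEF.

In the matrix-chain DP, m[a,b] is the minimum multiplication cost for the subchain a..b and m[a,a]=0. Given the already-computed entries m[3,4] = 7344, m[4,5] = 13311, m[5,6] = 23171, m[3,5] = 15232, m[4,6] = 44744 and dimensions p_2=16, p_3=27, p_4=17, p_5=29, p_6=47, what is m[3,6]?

m[3,6] = min over k∈[3,5] of m[3,k]+m[k+1,6]+p_{2}·p_k·p_{6}.
k=3: 0 + 44744 + 16·27·47 = 65048; k=4: 7344 + 23171 + 16·17·47 = 43299; k=5: 15232 + 0 + 16·29·47 = 37040.
Minimum: 37040 at k=5.

37040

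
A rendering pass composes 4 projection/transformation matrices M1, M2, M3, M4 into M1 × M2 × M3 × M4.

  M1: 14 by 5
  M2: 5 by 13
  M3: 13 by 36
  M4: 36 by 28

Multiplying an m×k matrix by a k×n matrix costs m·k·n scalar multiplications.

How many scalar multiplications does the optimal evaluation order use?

Adjacent pairs: M1M2 = 14·5·13 = 910; M2M3 = 5·13·36 = 2340; M3M4 = 13·36·28 = 13104.
Length 3: M1..M3: k=1: 0+2340+14·5·36=4860; k=2: 910+0+14·13·36=7462 → min 4860 | M2..M4: k=2: 0+13104+5·13·28=14924; k=3: 2340+0+5·36·28=7380 → min 7380.
Length 4: M1..M4: k=1: 0+7380+14·5·28=9340; k=2: 910+13104+14·13·28=19110; k=3: 4860+0+14·36·28=18972 → min 9340.
Optimal order: (M1 × ((M2 × M3) × M4)) with cost 9340.

9340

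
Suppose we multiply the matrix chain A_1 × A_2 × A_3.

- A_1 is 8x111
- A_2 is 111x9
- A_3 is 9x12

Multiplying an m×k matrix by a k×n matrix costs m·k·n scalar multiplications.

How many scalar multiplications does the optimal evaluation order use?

8856

Order (A_1 × (A_2 × A_3)): (A_2 × A_3): 111×9 by 9×12 → 111×12, cost 111·9·12 = 11988; (A_1 × (A_2 × A_3)): 8×111 by 111×12 → 8×12, cost 8·111·12 = 10656; cumulative 22644. Total 22644.
Order ((A_1 × A_2) × A_3): (A_1 × A_2): 8×111 by 111×9 → 8×9, cost 8·111·9 = 7992; ((A_1 × A_2) × A_3): 8×9 by 9×12 → 8×12, cost 8·9·12 = 864; cumulative 8856. Total 8856.
Minimum: 8856.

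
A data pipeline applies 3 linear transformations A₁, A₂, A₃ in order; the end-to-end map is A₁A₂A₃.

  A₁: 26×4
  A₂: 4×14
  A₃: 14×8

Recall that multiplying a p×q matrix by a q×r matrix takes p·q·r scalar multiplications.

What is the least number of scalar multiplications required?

1280

Order (A₁(A₂A₃)): (A₂A₃): 4×14 by 14×8 → 4×8, cost 4·14·8 = 448; (A₁(A₂A₃)): 26×4 by 4×8 → 26×8, cost 26·4·8 = 832; cumulative 1280. Total 1280.
Order ((A₁A₂)A₃): (A₁A₂): 26×4 by 4×14 → 26×14, cost 26·4·14 = 1456; ((A₁A₂)A₃): 26×14 by 14×8 → 26×8, cost 26·14·8 = 2912; cumulative 4368. Total 4368.
Minimum: 1280.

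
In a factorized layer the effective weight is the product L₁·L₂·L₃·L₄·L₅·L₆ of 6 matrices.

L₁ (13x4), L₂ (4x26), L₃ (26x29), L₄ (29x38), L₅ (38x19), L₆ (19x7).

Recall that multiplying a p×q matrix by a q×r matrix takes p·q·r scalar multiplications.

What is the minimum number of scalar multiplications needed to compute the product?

Adjacent pairs: L₁L₂ = 13·4·26 = 1352; L₂L₃ = 4·26·29 = 3016; L₃L₄ = 26·29·38 = 28652; L₄L₅ = 29·38·19 = 20938; L₅L₆ = 38·19·7 = 5054.
Length 3: L₁..L₃: k=1: 0+3016+13·4·29=4524; k=2: 1352+0+13·26·29=11154 → min 4524 | L₂..L₄: k=2: 0+28652+4·26·38=32604; k=3: 3016+0+4·29·38=7424 → min 7424 | L₃..L₅: k=3: 0+20938+26·29·19=35264; k=4: 28652+0+26·38·19=47424 → min 35264 | L₄..L₆: k=4: 0+5054+29·38·7=12768; k=5: 20938+0+29·19·7=24795 → min 12768.
Length 4: L₁..L₄: k=1: 0+7424+13·4·38=9400; k=2: 1352+28652+13·26·38=42848; k=3: 4524+0+13·29·38=18850 → min 9400 | L₂..L₅: k=2: 0+35264+4·26·19=37240; k=3: 3016+20938+4·29·19=26158; k=4: 7424+0+4·38·19=10312 → min 10312 | L₃..L₆: k=3: 0+12768+26·29·7=18046; k=4: 28652+5054+26·38·7=40622; k=5: 35264+0+26·19·7=38722 → min 18046.
Length 5: L₁..L₅: k=1: 0+10312+13·4·19=11300; k=2: 1352+35264+13·26·19=43038; k=3: 4524+20938+13·29·19=32625; k=4: 9400+0+13·38·19=18786 → min 11300 | L₂..L₆: k=2: 0+18046+4·26·7=18774; k=3: 3016+12768+4·29·7=16596; k=4: 7424+5054+4·38·7=13542; k=5: 10312+0+4·19·7=10844 → min 10844.
Length 6: L₁..L₆: k=1: 0+10844+13·4·7=11208; k=2: 1352+18046+13·26·7=21764; k=3: 4524+12768+13·29·7=19931; k=4: 9400+5054+13·38·7=17912; k=5: 11300+0+13·19·7=13029 → min 11208.
Optimal order: (L₁·((((L₂·L₃)·L₄)·L₅)·L₆)) with cost 11208.

11208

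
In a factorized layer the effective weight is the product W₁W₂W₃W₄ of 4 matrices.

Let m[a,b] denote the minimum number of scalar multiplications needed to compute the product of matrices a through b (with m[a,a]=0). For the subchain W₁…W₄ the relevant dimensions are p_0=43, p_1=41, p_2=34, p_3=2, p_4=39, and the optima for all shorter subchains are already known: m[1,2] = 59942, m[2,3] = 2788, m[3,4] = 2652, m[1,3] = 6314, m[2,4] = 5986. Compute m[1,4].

9668

m[1,4] = min over k∈[1,3] of m[1,k]+m[k+1,4]+p_{0}·p_k·p_{4}.
k=1: 0 + 5986 + 43·41·39 = 74743; k=2: 59942 + 2652 + 43·34·39 = 119612; k=3: 6314 + 0 + 43·2·39 = 9668.
Minimum: 9668 at k=3.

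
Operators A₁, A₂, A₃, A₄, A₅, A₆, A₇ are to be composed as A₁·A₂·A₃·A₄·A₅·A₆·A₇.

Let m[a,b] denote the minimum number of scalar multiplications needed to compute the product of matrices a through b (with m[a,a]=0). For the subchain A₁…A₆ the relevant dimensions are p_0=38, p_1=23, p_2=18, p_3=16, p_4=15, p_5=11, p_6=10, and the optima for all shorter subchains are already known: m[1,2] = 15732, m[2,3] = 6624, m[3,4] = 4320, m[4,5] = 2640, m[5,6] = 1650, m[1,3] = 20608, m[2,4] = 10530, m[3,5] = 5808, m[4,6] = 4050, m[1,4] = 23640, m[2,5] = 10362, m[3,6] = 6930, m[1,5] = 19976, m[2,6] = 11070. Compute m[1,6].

m[1,6] = min over k∈[1,5] of m[1,k]+m[k+1,6]+p_{0}·p_k·p_{6}.
k=1: 0 + 11070 + 38·23·10 = 19810; k=2: 15732 + 6930 + 38·18·10 = 29502; k=3: 20608 + 4050 + 38·16·10 = 30738; k=4: 23640 + 1650 + 38·15·10 = 30990; k=5: 19976 + 0 + 38·11·10 = 24156.
Minimum: 19810 at k=1.

19810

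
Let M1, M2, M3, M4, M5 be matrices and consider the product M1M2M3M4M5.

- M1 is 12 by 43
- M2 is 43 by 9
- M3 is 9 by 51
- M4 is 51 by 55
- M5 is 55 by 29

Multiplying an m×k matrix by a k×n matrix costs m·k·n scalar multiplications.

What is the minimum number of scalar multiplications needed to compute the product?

Adjacent pairs: M1M2 = 12·43·9 = 4644; M2M3 = 43·9·51 = 19737; M3M4 = 9·51·55 = 25245; M4M5 = 51·55·29 = 81345.
Length 3: M1..M3: k=1: 0+19737+12·43·51=46053; k=2: 4644+0+12·9·51=10152 → min 10152 | M2..M4: k=2: 0+25245+43·9·55=46530; k=3: 19737+0+43·51·55=140352 → min 46530 | M3..M5: k=3: 0+81345+9·51·29=94656; k=4: 25245+0+9·55·29=39600 → min 39600.
Length 4: M1..M4: k=1: 0+46530+12·43·55=74910; k=2: 4644+25245+12·9·55=35829; k=3: 10152+0+12·51·55=43812 → min 35829 | M2..M5: k=2: 0+39600+43·9·29=50823; k=3: 19737+81345+43·51·29=164679; k=4: 46530+0+43·55·29=115115 → min 50823.
Length 5: M1..M5: k=1: 0+50823+12·43·29=65787; k=2: 4644+39600+12·9·29=47376; k=3: 10152+81345+12·51·29=109245; k=4: 35829+0+12·55·29=54969 → min 47376.
Optimal order: ((M1M2)((M3M4)M5)) with cost 47376.

47376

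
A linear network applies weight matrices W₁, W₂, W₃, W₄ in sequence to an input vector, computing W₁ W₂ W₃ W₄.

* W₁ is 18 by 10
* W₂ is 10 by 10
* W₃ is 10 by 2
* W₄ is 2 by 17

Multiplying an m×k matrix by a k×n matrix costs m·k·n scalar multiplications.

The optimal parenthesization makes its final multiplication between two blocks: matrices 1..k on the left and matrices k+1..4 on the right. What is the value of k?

3

Adjacent pairs: W₁W₂ = 18·10·10 = 1800; W₂W₃ = 10·10·2 = 200; W₃W₄ = 10·2·17 = 340.
Length 3: W₁..W₃: k=1: 0+200+18·10·2=560; k=2: 1800+0+18·10·2=2160 → min 560 | W₂..W₄: k=2: 0+340+10·10·17=2040; k=3: 200+0+10·2·17=540 → min 540.
Top-level splits: k=1: (W₁..W₁)·(W₂..W₄) → 0+540+18·10·17 = 3600; k=2: (W₁..W₂)·(W₃..W₄) → 1800+340+18·10·17 = 5200; k=3: (W₁..W₃)·(W₄..W₄) → 560+0+18·2·17 = 1172.
Best split is after W₃, i.e. k = 3.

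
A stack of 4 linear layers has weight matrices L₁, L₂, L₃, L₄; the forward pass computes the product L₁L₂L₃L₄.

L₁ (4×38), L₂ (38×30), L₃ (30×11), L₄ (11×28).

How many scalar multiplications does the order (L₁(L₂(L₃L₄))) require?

45416

(L₃L₄): 30×11 by 11×28 → 30×28, cost 30·11·28 = 9240
(L₂(L₃L₄)): 38×30 by 30×28 → 38×28, cost 38·30·28 = 31920; cumulative 41160
(L₁(L₂(L₃L₄))): 4×38 by 38×28 → 4×28, cost 4·38·28 = 4256; cumulative 45416
Total: 45416 scalar multiplications.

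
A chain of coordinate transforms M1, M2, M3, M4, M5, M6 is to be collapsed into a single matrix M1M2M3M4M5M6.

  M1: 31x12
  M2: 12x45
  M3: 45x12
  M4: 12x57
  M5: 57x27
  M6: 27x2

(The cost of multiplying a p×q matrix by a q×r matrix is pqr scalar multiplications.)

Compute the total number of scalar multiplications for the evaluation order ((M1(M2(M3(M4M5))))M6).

(M4M5): 12×57 by 57×27 → 12×27, cost 12·57·27 = 18468
(M3(M4M5)): 45×12 by 12×27 → 45×27, cost 45·12·27 = 14580; cumulative 33048
(M2(M3(M4M5))): 12×45 by 45×27 → 12×27, cost 12·45·27 = 14580; cumulative 47628
(M1(M2(M3(M4M5)))): 31×12 by 12×27 → 31×27, cost 31·12·27 = 10044; cumulative 57672
((M1(M2(M3(M4M5))))M6): 31×27 by 27×2 → 31×2, cost 31·27·2 = 1674; cumulative 59346
Total: 59346 scalar multiplications.

59346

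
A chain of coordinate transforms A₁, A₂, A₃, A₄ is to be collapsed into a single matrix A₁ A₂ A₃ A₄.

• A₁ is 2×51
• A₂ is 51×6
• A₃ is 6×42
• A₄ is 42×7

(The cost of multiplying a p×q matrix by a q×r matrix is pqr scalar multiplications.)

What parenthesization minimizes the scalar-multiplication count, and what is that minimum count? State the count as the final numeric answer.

Adjacent pairs: A₁A₂ = 2·51·6 = 612; A₂A₃ = 51·6·42 = 12852; A₃A₄ = 6·42·7 = 1764.
Length 3: A₁..A₃: k=1: 0+12852+2·51·42=17136; k=2: 612+0+2·6·42=1116 → min 1116 | A₂..A₄: k=2: 0+1764+51·6·7=3906; k=3: 12852+0+51·42·7=27846 → min 3906.
Length 4: A₁..A₄: k=1: 0+3906+2·51·7=4620; k=2: 612+1764+2·6·7=2460; k=3: 1116+0+2·42·7=1704 → min 1704.
Optimal parenthesization: (((A₁ A₂) A₃) A₄) with cost 1704.

1704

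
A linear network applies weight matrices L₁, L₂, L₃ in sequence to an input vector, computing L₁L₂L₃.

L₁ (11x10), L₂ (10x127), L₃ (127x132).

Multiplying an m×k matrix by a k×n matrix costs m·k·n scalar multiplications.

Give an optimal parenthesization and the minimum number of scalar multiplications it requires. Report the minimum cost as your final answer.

182160

(L₁(L₂L₃)): cost 182160.
((L₁L₂)L₃): cost 198374.
Optimal: (L₁(L₂L₃)) with cost 182160.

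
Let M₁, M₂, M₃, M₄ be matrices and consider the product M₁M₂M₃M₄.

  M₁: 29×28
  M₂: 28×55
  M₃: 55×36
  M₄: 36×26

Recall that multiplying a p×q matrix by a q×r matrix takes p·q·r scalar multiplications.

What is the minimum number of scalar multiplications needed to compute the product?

102760

Adjacent pairs: M₁M₂ = 29·28·55 = 44660; M₂M₃ = 28·55·36 = 55440; M₃M₄ = 55·36·26 = 51480.
Length 3: M₁..M₃: k=1: 0+55440+29·28·36=84672; k=2: 44660+0+29·55·36=102080 → min 84672 | M₂..M₄: k=2: 0+51480+28·55·26=91520; k=3: 55440+0+28·36·26=81648 → min 81648.
Length 4: M₁..M₄: k=1: 0+81648+29·28·26=102760; k=2: 44660+51480+29·55·26=137610; k=3: 84672+0+29·36·26=111816 → min 102760.
Optimal order: (M₁((M₂M₃)M₄)) with cost 102760.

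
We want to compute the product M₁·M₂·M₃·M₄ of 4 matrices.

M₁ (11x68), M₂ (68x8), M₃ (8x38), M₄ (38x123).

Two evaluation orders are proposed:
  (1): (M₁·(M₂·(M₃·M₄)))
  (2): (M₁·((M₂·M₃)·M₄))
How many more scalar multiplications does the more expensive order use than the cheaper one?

Order (1) = (M₁·(M₂·(M₃·M₄))): (M₃·M₄): 8×38 by 38×123 → 8×123, cost 8·38·123 = 37392; (M₂·(M₃·M₄)): 68×8 by 8×123 → 68×123, cost 68·8·123 = 66912; cumulative 104304; (M₁·(M₂·(M₃·M₄))): 11×68 by 68×123 → 11×123, cost 11·68·123 = 92004; cumulative 196308. Total 196308.
Order (2) = (M₁·((M₂·M₃)·M₄)): (M₂·M₃): 68×8 by 8×38 → 68×38, cost 68·8·38 = 20672; ((M₂·M₃)·M₄): 68×38 by 38×123 → 68×123, cost 68·38·123 = 317832; cumulative 338504; (M₁·((M₂·M₃)·M₄)): 11×68 by 68×123 → 11×123, cost 11·68·123 = 92004; cumulative 430508. Total 430508.
Difference: |196308 − 430508| = 234200.

234200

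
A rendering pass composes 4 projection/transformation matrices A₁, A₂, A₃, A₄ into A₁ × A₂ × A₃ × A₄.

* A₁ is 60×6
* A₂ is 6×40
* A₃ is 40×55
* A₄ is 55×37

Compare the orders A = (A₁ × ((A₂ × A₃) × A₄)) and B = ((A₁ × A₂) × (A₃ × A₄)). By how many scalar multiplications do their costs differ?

145870

Order A = (A₁ × ((A₂ × A₃) × A₄)): (A₂ × A₃): 6×40 by 40×55 → 6×55, cost 6·40·55 = 13200; ((A₂ × A₃) × A₄): 6×55 by 55×37 → 6×37, cost 6·55·37 = 12210; cumulative 25410; (A₁ × ((A₂ × A₃) × A₄)): 60×6 by 6×37 → 60×37, cost 60·6·37 = 13320; cumulative 38730. Total 38730.
Order B = ((A₁ × A₂) × (A₃ × A₄)): (A₁ × A₂): 60×6 by 6×40 → 60×40, cost 60·6·40 = 14400; (A₃ × A₄): 40×55 by 55×37 → 40×37, cost 40·55·37 = 81400; ((A₁ × A₂) × (A₃ × A₄)): 60×40 by 40×37 → 60×37, cost 60·40·37 = 88800; cumulative 184600. Total 184600.
Difference: |38730 − 184600| = 145870.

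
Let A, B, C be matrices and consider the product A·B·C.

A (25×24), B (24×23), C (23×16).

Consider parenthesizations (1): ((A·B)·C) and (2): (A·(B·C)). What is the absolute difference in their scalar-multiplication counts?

Order (1) = ((A·B)·C): (A·B): 25×24 by 24×23 → 25×23, cost 25·24·23 = 13800; ((A·B)·C): 25×23 by 23×16 → 25×16, cost 25·23·16 = 9200; cumulative 23000. Total 23000.
Order (2) = (A·(B·C)): (B·C): 24×23 by 23×16 → 24×16, cost 24·23·16 = 8832; (A·(B·C)): 25×24 by 24×16 → 25×16, cost 25·24·16 = 9600; cumulative 18432. Total 18432.
Difference: |23000 − 18432| = 4568.

4568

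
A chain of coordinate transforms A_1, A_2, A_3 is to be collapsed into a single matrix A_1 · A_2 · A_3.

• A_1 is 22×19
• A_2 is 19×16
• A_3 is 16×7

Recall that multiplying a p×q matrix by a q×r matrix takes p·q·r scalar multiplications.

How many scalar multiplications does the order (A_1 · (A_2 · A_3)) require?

(A_2 · A_3): 19×16 by 16×7 → 19×7, cost 19·16·7 = 2128
(A_1 · (A_2 · A_3)): 22×19 by 19×7 → 22×7, cost 22·19·7 = 2926; cumulative 5054
Total: 5054 scalar multiplications.

5054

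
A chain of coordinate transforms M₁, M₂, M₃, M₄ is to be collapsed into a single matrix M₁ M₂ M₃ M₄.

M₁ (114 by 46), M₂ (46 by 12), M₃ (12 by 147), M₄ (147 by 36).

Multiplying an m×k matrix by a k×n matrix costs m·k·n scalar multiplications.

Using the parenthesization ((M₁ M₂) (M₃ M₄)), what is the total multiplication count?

(M₁ M₂): 114×46 by 46×12 → 114×12, cost 114·46·12 = 62928
(M₃ M₄): 12×147 by 147×36 → 12×36, cost 12·147·36 = 63504
((M₁ M₂) (M₃ M₄)): 114×12 by 12×36 → 114×36, cost 114·12·36 = 49248; cumulative 175680
Total: 175680 scalar multiplications.

175680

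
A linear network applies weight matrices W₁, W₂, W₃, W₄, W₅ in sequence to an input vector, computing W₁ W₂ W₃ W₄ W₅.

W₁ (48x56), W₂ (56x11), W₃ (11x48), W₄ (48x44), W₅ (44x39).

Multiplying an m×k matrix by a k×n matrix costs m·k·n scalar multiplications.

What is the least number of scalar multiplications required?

Adjacent pairs: W₁W₂ = 48·56·11 = 29568; W₂W₃ = 56·11·48 = 29568; W₃W₄ = 11·48·44 = 23232; W₄W₅ = 48·44·39 = 82368.
Length 3: W₁..W₃: k=1: 0+29568+48·56·48=158592; k=2: 29568+0+48·11·48=54912 → min 54912 | W₂..W₄: k=2: 0+23232+56·11·44=50336; k=3: 29568+0+56·48·44=147840 → min 50336 | W₃..W₅: k=3: 0+82368+11·48·39=102960; k=4: 23232+0+11·44·39=42108 → min 42108.
Length 4: W₁..W₄: k=1: 0+50336+48·56·44=168608; k=2: 29568+23232+48·11·44=76032; k=3: 54912+0+48·48·44=156288 → min 76032 | W₂..W₅: k=2: 0+42108+56·11·39=66132; k=3: 29568+82368+56·48·39=216768; k=4: 50336+0+56·44·39=146432 → min 66132.
Length 5: W₁..W₅: k=1: 0+66132+48·56·39=170964; k=2: 29568+42108+48·11·39=92268; k=3: 54912+82368+48·48·39=227136; k=4: 76032+0+48·44·39=158400 → min 92268.
Optimal order: ((W₁ W₂) ((W₃ W₄) W₅)) with cost 92268.

92268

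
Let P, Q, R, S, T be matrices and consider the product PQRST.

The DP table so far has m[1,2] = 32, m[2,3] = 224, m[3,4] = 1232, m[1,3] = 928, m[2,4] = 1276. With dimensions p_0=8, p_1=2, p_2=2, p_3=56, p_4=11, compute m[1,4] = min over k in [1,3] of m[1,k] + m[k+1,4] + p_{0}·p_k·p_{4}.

m[1,4] = min over k∈[1,3] of m[1,k]+m[k+1,4]+p_{0}·p_k·p_{4}.
k=1: 0 + 1276 + 8·2·11 = 1452; k=2: 32 + 1232 + 8·2·11 = 1440; k=3: 928 + 0 + 8·56·11 = 5856.
Minimum: 1440 at k=2.

1440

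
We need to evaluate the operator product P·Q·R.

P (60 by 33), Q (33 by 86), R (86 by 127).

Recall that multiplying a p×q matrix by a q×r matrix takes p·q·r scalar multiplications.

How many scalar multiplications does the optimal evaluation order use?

Order (P·(Q·R)): (Q·R): 33×86 by 86×127 → 33×127, cost 33·86·127 = 360426; (P·(Q·R)): 60×33 by 33×127 → 60×127, cost 60·33·127 = 251460; cumulative 611886. Total 611886.
Order ((P·Q)·R): (P·Q): 60×33 by 33×86 → 60×86, cost 60·33·86 = 170280; ((P·Q)·R): 60×86 by 86×127 → 60×127, cost 60·86·127 = 655320; cumulative 825600. Total 825600.
Minimum: 611886.

611886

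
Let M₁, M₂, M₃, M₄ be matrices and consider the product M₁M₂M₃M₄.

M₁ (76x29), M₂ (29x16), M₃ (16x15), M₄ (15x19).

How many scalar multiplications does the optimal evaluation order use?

Adjacent pairs: M₁M₂ = 76·29·16 = 35264; M₂M₃ = 29·16·15 = 6960; M₃M₄ = 16·15·19 = 4560.
Length 3: M₁..M₃: k=1: 0+6960+76·29·15=40020; k=2: 35264+0+76·16·15=53504 → min 40020 | M₂..M₄: k=2: 0+4560+29·16·19=13376; k=3: 6960+0+29·15·19=15225 → min 13376.
Length 4: M₁..M₄: k=1: 0+13376+76·29·19=55252; k=2: 35264+4560+76·16·19=62928; k=3: 40020+0+76·15·19=61680 → min 55252.
Optimal order: (M₁(M₂(M₃M₄))) with cost 55252.

55252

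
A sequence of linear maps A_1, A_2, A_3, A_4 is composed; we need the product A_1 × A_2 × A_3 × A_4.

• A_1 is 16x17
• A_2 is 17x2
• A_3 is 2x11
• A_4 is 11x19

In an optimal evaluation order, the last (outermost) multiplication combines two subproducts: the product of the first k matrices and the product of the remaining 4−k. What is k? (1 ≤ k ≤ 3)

2

Adjacent pairs: A_1A_2 = 16·17·2 = 544; A_2A_3 = 17·2·11 = 374; A_3A_4 = 2·11·19 = 418.
Length 3: A_1..A_3: k=1: 0+374+16·17·11=3366; k=2: 544+0+16·2·11=896 → min 896 | A_2..A_4: k=2: 0+418+17·2·19=1064; k=3: 374+0+17·11·19=3927 → min 1064.
Top-level splits: k=1: (A_1..A_1)·(A_2..A_4) → 0+1064+16·17·19 = 6232; k=2: (A_1..A_2)·(A_3..A_4) → 544+418+16·2·19 = 1570; k=3: (A_1..A_3)·(A_4..A_4) → 896+0+16·11·19 = 4240.
Best split is after A_2, i.e. k = 2.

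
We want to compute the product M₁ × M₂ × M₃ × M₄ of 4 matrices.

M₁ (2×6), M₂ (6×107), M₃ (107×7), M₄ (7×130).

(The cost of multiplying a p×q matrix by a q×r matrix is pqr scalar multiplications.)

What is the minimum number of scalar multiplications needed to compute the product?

4602

Adjacent pairs: M₁M₂ = 2·6·107 = 1284; M₂M₃ = 6·107·7 = 4494; M₃M₄ = 107·7·130 = 97370.
Length 3: M₁..M₃: k=1: 0+4494+2·6·7=4578; k=2: 1284+0+2·107·7=2782 → min 2782 | M₂..M₄: k=2: 0+97370+6·107·130=180830; k=3: 4494+0+6·7·130=9954 → min 9954.
Length 4: M₁..M₄: k=1: 0+9954+2·6·130=11514; k=2: 1284+97370+2·107·130=126474; k=3: 2782+0+2·7·130=4602 → min 4602.
Optimal order: (((M₁ × M₂) × M₃) × M₄) with cost 4602.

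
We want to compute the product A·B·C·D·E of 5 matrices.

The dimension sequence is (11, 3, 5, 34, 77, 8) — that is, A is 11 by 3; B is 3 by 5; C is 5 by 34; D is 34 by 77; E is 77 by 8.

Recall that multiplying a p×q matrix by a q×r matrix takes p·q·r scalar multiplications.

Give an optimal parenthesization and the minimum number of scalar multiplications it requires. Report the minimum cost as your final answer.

10476

Adjacent pairs: AB = 11·3·5 = 165; BC = 3·5·34 = 510; CD = 5·34·77 = 13090; DE = 34·77·8 = 20944.
Length 3: A..C: k=1: 0+510+11·3·34=1632; k=2: 165+0+11·5·34=2035 → min 1632 | B..D: k=2: 0+13090+3·5·77=14245; k=3: 510+0+3·34·77=8364 → min 8364 | C..E: k=3: 0+20944+5·34·8=22304; k=4: 13090+0+5·77·8=16170 → min 16170.
Length 4: A..D: k=1: 0+8364+11·3·77=10905; k=2: 165+13090+11·5·77=17490; k=3: 1632+0+11·34·77=30430 → min 10905 | B..E: k=2: 0+16170+3·5·8=16290; k=3: 510+20944+3·34·8=22270; k=4: 8364+0+3·77·8=10212 → min 10212.
Length 5: A..E: k=1: 0+10212+11·3·8=10476; k=2: 165+16170+11·5·8=16775; k=3: 1632+20944+11·34·8=25568; k=4: 10905+0+11·77·8=17681 → min 10476.
Optimal parenthesization: (A·(((B·C)·D)·E)) with cost 10476.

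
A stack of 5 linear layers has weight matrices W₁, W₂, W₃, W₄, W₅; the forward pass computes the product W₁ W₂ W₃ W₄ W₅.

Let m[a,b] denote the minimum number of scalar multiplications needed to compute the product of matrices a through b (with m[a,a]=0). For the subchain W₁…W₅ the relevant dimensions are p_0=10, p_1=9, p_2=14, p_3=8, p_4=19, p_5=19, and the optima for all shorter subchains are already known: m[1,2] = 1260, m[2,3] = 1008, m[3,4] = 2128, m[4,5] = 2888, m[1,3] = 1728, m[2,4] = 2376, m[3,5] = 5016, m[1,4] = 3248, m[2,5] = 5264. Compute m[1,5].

6136

m[1,5] = min over k∈[1,4] of m[1,k]+m[k+1,5]+p_{0}·p_k·p_{5}.
k=1: 0 + 5264 + 10·9·19 = 6974; k=2: 1260 + 5016 + 10·14·19 = 8936; k=3: 1728 + 2888 + 10·8·19 = 6136; k=4: 3248 + 0 + 10·19·19 = 6858.
Minimum: 6136 at k=3.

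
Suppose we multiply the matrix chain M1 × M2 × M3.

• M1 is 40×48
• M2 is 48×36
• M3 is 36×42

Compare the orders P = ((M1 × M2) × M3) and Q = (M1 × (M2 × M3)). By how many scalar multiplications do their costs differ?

Order P = ((M1 × M2) × M3): (M1 × M2): 40×48 by 48×36 → 40×36, cost 40·48·36 = 69120; ((M1 × M2) × M3): 40×36 by 36×42 → 40×42, cost 40·36·42 = 60480; cumulative 129600. Total 129600.
Order Q = (M1 × (M2 × M3)): (M2 × M3): 48×36 by 36×42 → 48×42, cost 48·36·42 = 72576; (M1 × (M2 × M3)): 40×48 by 48×42 → 40×42, cost 40·48·42 = 80640; cumulative 153216. Total 153216.
Difference: |129600 − 153216| = 23616.

23616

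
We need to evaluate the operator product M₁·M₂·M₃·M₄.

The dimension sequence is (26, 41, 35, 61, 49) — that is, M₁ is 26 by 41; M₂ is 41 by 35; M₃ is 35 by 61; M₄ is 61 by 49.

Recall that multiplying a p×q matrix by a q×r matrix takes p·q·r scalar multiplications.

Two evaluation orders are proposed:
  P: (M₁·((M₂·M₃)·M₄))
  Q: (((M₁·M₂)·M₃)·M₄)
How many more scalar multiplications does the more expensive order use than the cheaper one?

91784

Order P = (M₁·((M₂·M₃)·M₄)): (M₂·M₃): 41×35 by 35×61 → 41×61, cost 41·35·61 = 87535; ((M₂·M₃)·M₄): 41×61 by 61×49 → 41×49, cost 41·61·49 = 122549; cumulative 210084; (M₁·((M₂·M₃)·M₄)): 26×41 by 41×49 → 26×49, cost 26·41·49 = 52234; cumulative 262318. Total 262318.
Order Q = (((M₁·M₂)·M₃)·M₄): (M₁·M₂): 26×41 by 41×35 → 26×35, cost 26·41·35 = 37310; ((M₁·M₂)·M₃): 26×35 by 35×61 → 26×61, cost 26·35·61 = 55510; cumulative 92820; (((M₁·M₂)·M₃)·M₄): 26×61 by 61×49 → 26×49, cost 26·61·49 = 77714; cumulative 170534. Total 170534.
Difference: |262318 − 170534| = 91784.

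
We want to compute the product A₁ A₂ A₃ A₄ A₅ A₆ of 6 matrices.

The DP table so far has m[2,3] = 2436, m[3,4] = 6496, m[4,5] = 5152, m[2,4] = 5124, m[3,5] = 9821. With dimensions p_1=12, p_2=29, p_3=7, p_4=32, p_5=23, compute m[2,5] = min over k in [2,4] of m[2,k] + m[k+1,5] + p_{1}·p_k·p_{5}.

9520

m[2,5] = min over k∈[2,4] of m[2,k]+m[k+1,5]+p_{1}·p_k·p_{5}.
k=2: 0 + 9821 + 12·29·23 = 17825; k=3: 2436 + 5152 + 12·7·23 = 9520; k=4: 5124 + 0 + 12·32·23 = 13956.
Minimum: 9520 at k=3.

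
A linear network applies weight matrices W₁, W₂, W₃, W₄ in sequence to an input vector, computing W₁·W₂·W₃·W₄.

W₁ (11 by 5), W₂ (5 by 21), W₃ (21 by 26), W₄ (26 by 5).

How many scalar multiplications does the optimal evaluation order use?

3530

Adjacent pairs: W₁W₂ = 11·5·21 = 1155; W₂W₃ = 5·21·26 = 2730; W₃W₄ = 21·26·5 = 2730.
Length 3: W₁..W₃: k=1: 0+2730+11·5·26=4160; k=2: 1155+0+11·21·26=7161 → min 4160 | W₂..W₄: k=2: 0+2730+5·21·5=3255; k=3: 2730+0+5·26·5=3380 → min 3255.
Length 4: W₁..W₄: k=1: 0+3255+11·5·5=3530; k=2: 1155+2730+11·21·5=5040; k=3: 4160+0+11·26·5=5590 → min 3530.
Optimal order: (W₁·(W₂·(W₃·W₄))) with cost 3530.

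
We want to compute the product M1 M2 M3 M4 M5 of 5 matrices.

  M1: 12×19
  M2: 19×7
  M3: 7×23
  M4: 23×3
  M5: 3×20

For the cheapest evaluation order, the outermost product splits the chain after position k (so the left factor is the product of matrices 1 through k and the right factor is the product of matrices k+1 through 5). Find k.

4

Adjacent pairs: M1M2 = 12·19·7 = 1596; M2M3 = 19·7·23 = 3059; M3M4 = 7·23·3 = 483; M4M5 = 23·3·20 = 1380.
Length 3: M1..M3: k=1: 0+3059+12·19·23=8303; k=2: 1596+0+12·7·23=3528 → min 3528 | M2..M4: k=2: 0+483+19·7·3=882; k=3: 3059+0+19·23·3=4370 → min 882 | M3..M5: k=3: 0+1380+7·23·20=4600; k=4: 483+0+7·3·20=903 → min 903.
Length 4: M1..M4: k=1: 0+882+12·19·3=1566; k=2: 1596+483+12·7·3=2331; k=3: 3528+0+12·23·3=4356 → min 1566 | M2..M5: k=2: 0+903+19·7·20=3563; k=3: 3059+1380+19·23·20=13179; k=4: 882+0+19·3·20=2022 → min 2022.
Top-level splits: k=1: (M1..M1)·(M2..M5) → 0+2022+12·19·20 = 6582; k=2: (M1..M2)·(M3..M5) → 1596+903+12·7·20 = 4179; k=3: (M1..M3)·(M4..M5) → 3528+1380+12·23·20 = 10428; k=4: (M1..M4)·(M5..M5) → 1566+0+12·3·20 = 2286.
Best split is after M4, i.e. k = 4.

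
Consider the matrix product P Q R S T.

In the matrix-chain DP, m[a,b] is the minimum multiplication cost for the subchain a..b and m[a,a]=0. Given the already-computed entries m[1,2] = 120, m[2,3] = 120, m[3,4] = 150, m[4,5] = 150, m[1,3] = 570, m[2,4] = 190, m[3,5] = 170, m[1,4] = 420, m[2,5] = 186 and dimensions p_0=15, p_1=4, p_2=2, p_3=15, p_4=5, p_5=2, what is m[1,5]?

m[1,5] = min over k∈[1,4] of m[1,k]+m[k+1,5]+p_{0}·p_k·p_{5}.
k=1: 0 + 186 + 15·4·2 = 306; k=2: 120 + 170 + 15·2·2 = 350; k=3: 570 + 150 + 15·15·2 = 1170; k=4: 420 + 0 + 15·5·2 = 570.
Minimum: 306 at k=1.

306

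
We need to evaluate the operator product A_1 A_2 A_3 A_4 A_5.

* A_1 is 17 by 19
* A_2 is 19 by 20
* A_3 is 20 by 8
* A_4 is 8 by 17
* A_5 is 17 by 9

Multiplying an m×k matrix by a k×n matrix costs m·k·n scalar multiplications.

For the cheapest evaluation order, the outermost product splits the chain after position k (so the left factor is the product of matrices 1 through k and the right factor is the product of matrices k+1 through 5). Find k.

3

Adjacent pairs: A_1A_2 = 17·19·20 = 6460; A_2A_3 = 19·20·8 = 3040; A_3A_4 = 20·8·17 = 2720; A_4A_5 = 8·17·9 = 1224.
Length 3: A_1..A_3: k=1: 0+3040+17·19·8=5624; k=2: 6460+0+17·20·8=9180 → min 5624 | A_2..A_4: k=2: 0+2720+19·20·17=9180; k=3: 3040+0+19·8·17=5624 → min 5624 | A_3..A_5: k=3: 0+1224+20·8·9=2664; k=4: 2720+0+20·17·9=5780 → min 2664.
Length 4: A_1..A_4: k=1: 0+5624+17·19·17=11115; k=2: 6460+2720+17·20·17=14960; k=3: 5624+0+17·8·17=7936 → min 7936 | A_2..A_5: k=2: 0+2664+19·20·9=6084; k=3: 3040+1224+19·8·9=5632; k=4: 5624+0+19·17·9=8531 → min 5632.
Top-level splits: k=1: (A_1..A_1)·(A_2..A_5) → 0+5632+17·19·9 = 8539; k=2: (A_1..A_2)·(A_3..A_5) → 6460+2664+17·20·9 = 12184; k=3: (A_1..A_3)·(A_4..A_5) → 5624+1224+17·8·9 = 8072; k=4: (A_1..A_4)·(A_5..A_5) → 7936+0+17·17·9 = 10537.
Best split is after A_3, i.e. k = 3.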